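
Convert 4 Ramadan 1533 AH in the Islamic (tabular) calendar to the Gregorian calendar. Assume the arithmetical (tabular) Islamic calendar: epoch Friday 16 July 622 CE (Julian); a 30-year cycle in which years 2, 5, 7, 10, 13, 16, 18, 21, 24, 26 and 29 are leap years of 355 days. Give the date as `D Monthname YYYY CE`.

1 August 2109 CE

Both dates share Julian Day Number 2491569; in the Gregorian calendar that is 1 August 2109 CE.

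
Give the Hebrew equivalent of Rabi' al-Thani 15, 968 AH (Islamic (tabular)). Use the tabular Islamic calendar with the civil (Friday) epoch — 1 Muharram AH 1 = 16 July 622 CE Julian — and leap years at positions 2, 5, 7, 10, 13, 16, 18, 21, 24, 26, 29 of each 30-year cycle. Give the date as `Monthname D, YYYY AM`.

The source date corresponds to 13 January 1561 in the proleptic Gregorian calendar (JDN 2291216).
That day falls on 15 Tevet 5321 AM in the Hebrew calendar.

Tevet 15, 5321 AM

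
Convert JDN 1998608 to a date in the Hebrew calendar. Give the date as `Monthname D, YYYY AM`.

Kislev 28, 4520 AM

JDN 1998608 is 26 November 759 in the proleptic Gregorian calendar.
In the Hebrew calendar that day is Kislev 28, 4520 AM.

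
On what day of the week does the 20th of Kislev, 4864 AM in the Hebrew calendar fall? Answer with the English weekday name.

Equivalently 29 November 1103 Gregorian, JDN 2124254.
Since JDN mod 7 = 6 (0 = Monday), the day is Sunday.

Sunday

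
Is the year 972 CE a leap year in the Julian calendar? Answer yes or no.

yes

972 mod 4 = 0, so it is a leap year in the Julian calendar.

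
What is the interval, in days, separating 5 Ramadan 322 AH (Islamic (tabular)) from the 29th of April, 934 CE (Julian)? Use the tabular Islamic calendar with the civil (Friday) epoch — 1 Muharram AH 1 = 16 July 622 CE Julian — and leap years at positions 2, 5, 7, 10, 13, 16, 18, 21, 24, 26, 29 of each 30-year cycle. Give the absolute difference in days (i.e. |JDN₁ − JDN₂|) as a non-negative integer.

First date → JDN 2062432; second date → JDN 2062320.
The interval is |2062432 − 2062320| = 112 days.

112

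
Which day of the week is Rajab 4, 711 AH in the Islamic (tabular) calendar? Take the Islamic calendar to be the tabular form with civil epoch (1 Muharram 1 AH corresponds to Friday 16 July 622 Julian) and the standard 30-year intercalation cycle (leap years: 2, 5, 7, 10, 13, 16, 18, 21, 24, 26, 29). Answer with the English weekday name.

Tuesday

Equivalently 24 November 1311 Gregorian, JDN 2200220.
Since JDN mod 7 = 1 (0 = Monday), the day is Tuesday.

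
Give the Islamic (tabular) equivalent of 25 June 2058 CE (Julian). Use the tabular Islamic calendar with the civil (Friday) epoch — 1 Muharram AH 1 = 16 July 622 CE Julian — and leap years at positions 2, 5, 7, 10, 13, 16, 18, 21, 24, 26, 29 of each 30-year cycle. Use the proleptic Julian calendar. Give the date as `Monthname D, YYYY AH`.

Muharram 16, 1481 AH

The source date corresponds to 8 July 2058 in the Gregorian calendar (JDN 2472918).
That day falls on 16 Muharram 1481 AH in the tabular Islamic calendar.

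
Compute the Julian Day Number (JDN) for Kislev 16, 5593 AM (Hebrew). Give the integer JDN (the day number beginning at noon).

Equivalently 8 December 1832 (Gregorian).
JDN 2451545 is 1 January 2000 CE (Gregorian); the target day is −61019 days from there, so JDN = 2390526.

2390526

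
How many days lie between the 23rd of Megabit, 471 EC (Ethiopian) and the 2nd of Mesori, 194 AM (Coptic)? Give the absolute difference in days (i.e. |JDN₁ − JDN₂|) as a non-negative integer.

236

JDN of the first date = 1896090.
JDN of the second date = 1895854.
|1895854 − 1896090| = 236.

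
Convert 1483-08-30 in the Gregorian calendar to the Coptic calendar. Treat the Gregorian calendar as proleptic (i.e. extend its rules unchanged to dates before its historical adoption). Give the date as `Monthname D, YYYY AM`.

Mesori 28, 1199 AM

Julian Day Number of the source date = 2262956.
Converting JDN 2262956 to the Coptic calendar gives 28 Mesori 1199 AM.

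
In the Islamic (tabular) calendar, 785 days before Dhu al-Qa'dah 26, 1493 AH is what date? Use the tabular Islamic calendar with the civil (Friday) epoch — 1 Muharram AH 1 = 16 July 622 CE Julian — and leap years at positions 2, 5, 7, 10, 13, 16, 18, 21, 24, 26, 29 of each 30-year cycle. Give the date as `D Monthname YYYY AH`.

9 Ramadan 1491 AH

The starting date is JDN 2477475; 2477475 − 785 = 2476690.
JDN 2476690 corresponds to 9 Ramadan 1491 AH.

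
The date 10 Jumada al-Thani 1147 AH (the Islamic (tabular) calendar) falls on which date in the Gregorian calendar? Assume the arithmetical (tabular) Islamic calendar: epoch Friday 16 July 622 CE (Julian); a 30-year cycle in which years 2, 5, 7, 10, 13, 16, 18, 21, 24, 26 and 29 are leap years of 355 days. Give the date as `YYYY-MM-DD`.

Julian Day Number of the source date = 2354701.
Converting JDN 2354701 to the Gregorian calendar gives 7 November 1734 CE.

1734-11-07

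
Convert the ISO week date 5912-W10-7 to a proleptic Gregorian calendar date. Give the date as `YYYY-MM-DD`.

ISO week 1 of 5912 is the week containing the first Thursday of 5912.
Week 10, day 7 (Sunday) lands on 5912-03-10.

5912-03-10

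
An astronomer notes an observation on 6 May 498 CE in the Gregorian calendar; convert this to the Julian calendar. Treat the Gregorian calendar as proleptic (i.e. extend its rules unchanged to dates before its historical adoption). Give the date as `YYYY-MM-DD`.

For dates in this range the Gregorian date is 1 day ahead of the Julian.
6 May 498 Gregorian − 1 day → 5 May 498 Julian.

0498-05-05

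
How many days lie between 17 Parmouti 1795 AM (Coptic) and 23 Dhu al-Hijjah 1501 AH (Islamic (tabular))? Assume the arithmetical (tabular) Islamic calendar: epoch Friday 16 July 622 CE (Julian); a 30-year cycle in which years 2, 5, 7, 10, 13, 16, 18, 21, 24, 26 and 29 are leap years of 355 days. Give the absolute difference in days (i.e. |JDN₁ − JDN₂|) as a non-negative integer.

177

JDN of the first date = 2480514.
JDN of the second date = 2480337.
|2480337 − 2480514| = 177.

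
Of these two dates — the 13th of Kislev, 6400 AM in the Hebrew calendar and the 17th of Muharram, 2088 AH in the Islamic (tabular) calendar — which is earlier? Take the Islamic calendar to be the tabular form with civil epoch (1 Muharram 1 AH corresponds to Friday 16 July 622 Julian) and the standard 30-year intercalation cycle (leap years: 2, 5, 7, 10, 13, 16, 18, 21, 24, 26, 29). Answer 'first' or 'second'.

The two dates have Julian Day Numbers 2685269 and 2688019 respectively.
Since 2685269 < 2688019, the first date comes first.

first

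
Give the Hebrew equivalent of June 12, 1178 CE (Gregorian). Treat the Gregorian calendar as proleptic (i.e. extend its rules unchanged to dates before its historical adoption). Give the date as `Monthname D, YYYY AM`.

Both dates share Julian Day Number 2151478; in the Hebrew calendar that is 18 Sivan 4938 AM.

Sivan 18, 4938 AM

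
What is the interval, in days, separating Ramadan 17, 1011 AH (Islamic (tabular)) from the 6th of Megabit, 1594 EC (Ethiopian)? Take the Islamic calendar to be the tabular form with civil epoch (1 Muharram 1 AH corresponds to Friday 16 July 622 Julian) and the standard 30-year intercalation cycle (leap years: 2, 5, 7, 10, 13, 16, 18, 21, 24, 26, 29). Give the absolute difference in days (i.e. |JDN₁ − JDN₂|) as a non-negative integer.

353

First date → JDN 2306602; second date → JDN 2306249.
The interval is |2306602 − 2306249| = 353 days.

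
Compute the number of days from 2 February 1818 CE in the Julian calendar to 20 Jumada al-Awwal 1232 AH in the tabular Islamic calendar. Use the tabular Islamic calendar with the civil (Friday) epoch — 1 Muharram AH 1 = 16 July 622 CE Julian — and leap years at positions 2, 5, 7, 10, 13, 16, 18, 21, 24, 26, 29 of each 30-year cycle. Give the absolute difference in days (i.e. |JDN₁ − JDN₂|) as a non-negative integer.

JDN of the first date = 2385115.
JDN of the second date = 2384802.
|2384802 − 2385115| = 313.

313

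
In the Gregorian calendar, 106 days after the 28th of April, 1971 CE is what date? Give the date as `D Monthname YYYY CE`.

12 August 1971 CE

JDN of the 28th of April, 1971 CE = 2441070.
2441070 + 106 = 2441176.
JDN 2441176 in the Gregorian calendar is 12 August 1971 CE.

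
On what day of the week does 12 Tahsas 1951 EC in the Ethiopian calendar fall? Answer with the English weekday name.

In the Gregorian calendar this is 21 December 1958 (JDN 2436559).
JDN 2436559 mod 7 = 6, and JDN 0 was a Monday, so this is a Sunday.

Sunday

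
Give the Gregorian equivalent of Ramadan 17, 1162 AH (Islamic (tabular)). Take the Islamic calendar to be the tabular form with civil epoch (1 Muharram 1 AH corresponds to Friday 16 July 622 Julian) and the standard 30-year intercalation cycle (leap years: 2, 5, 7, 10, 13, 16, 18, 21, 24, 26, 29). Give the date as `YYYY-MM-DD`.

1749-08-31

Both dates share Julian Day Number 2360112; in the Gregorian calendar that is 31 August 1749 CE.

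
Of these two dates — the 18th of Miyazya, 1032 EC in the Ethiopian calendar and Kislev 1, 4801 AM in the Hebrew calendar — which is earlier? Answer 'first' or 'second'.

first

Converting both to JDN: 2101021 vs 2101231; the smaller is the first.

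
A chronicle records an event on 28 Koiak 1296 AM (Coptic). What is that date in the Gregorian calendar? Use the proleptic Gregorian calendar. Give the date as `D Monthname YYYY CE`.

Julian Day Number of the source date = 2298146.
Converting JDN 2298146 to the Gregorian calendar gives 4 January 1580 CE.

4 January 1580 CE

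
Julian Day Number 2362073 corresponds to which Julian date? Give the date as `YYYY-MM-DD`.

1755-01-02

JDN 2362073 is 13 January 1755 in the Gregorian calendar.
In the Julian calendar that day is 1755-01-02.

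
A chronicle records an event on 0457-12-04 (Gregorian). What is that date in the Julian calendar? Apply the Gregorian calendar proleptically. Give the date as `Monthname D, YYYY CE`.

At this point the Julian calendar is 1 day behind the Gregorian.
4 December 457 Gregorian − 1 day → 3 December 457 Julian.

December 3, 457 CE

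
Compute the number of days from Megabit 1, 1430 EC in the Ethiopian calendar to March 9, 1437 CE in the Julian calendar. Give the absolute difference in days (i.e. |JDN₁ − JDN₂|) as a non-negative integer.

First date → JDN 2246343; second date → JDN 2245990.
The interval is |2246343 − 2245990| = 353 days.

353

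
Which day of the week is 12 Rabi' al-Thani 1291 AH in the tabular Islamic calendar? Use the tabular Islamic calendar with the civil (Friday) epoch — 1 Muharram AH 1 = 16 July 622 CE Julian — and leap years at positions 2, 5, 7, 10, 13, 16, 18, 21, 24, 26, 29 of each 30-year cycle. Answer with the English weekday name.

In the Gregorian calendar this is 29 May 1874 (JDN 2405673).
JDN 2405673 mod 7 = 4, and JDN 0 was a Monday, so this is a Friday.

Friday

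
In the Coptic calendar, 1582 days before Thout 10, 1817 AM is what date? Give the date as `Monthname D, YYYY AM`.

The starting date is JDN 2488333; 2488333 − 1582 = 2486751.
JDN 2486751 corresponds to Pashons 14, 1812 AM.

Pashons 14, 1812 AM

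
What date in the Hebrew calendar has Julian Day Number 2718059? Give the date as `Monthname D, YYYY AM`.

JDN 2718059 is 10 September 2729 in the Gregorian calendar.
In the Hebrew calendar that day is Elul 24, 6489 AM.

Elul 24, 6489 AM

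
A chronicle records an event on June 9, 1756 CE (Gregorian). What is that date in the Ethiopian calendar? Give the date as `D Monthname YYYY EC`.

4 Sene 1748 EC

Both dates share Julian Day Number 2362586; in the Ethiopian calendar that is 4 Sene 1748 EC.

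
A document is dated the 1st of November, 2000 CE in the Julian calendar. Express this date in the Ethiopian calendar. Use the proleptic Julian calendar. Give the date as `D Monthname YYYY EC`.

Both dates share Julian Day Number 2451863; in the Ethiopian calendar that is 5 Hidar 1993 EC.

5 Hidar 1993 EC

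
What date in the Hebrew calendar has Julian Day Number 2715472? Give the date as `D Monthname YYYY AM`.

7 Av 6482 AM

JDN 2715472 is 11 August 2722 in the Gregorian calendar.
In the Hebrew calendar that day is 7 Av 6482 AM.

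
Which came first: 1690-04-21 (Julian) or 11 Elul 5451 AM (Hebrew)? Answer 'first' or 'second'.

first

The two dates have Julian Day Numbers 2338441 and 2338933 respectively.
Since 2338441 < 2338933, the first date comes first.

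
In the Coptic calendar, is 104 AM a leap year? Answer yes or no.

no

104 mod 4 = 0; in the Coptic calendar a year is leap when year mod 4 = 3, so it is a common year.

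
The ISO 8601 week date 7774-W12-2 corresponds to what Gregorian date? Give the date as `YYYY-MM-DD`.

ISO week 1 of 7774 is the week containing the first Thursday of 7774.
Week 12, day 2 (Tuesday) lands on 7774-03-22.

7774-03-22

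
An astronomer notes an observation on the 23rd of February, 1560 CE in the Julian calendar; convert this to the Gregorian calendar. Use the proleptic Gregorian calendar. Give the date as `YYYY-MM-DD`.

At this point the Julian calendar is 10 days behind the Gregorian.
23 February 1560 Julian + 10 days → 4 March 1560 Gregorian.

1560-03-04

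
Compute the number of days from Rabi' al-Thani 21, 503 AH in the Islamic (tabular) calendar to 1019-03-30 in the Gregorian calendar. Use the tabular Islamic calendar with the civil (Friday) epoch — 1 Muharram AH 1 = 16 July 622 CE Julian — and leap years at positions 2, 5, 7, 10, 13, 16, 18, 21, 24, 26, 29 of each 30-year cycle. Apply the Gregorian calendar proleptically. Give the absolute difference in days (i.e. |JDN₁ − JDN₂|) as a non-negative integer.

JDN of the first date = 2126441.
JDN of the second date = 2093330.
|2093330 − 2126441| = 33111.

33111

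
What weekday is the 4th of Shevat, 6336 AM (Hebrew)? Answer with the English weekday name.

Tuesday

Equivalently 6 February 2576 Gregorian, JDN 2661961.
Since JDN mod 7 = 1 (0 = Monday), the day is Tuesday.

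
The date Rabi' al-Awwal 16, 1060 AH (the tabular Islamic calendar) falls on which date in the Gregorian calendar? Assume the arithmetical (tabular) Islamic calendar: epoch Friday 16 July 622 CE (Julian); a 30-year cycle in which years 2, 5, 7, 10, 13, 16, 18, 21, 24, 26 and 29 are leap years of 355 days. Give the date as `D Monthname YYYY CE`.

19 March 1650 CE

Both dates share Julian Day Number 2323788; in the Gregorian calendar that is 19 March 1650 CE.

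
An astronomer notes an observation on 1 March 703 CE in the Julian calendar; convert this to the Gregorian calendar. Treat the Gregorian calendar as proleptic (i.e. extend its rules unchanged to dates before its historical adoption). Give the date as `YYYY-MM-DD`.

0703-03-05

The Julian–Gregorian offset here is 4 days (Julian trailing).
1 March 703 Julian + 4 days → 5 March 703 Gregorian.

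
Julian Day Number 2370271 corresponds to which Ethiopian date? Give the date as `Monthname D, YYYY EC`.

The Gregorian equivalent of JDN 2370271 is 24 June 1777.
In the Ethiopian calendar that day is Sene 19, 1769 EC.

Sene 19, 1769 EC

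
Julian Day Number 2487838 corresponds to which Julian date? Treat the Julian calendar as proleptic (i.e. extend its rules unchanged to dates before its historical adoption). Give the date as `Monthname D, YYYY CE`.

The Gregorian equivalent of JDN 2487838 is 14 May 2099.
In the Julian calendar that day is May 1, 2099 CE.

May 1, 2099 CE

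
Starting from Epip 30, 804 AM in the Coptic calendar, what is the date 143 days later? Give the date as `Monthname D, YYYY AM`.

The starting date is JDN 2118655; 2118655 + 143 = 2118798.
JDN 2118798 corresponds to Koiak 18, 805 AM.

Koiak 18, 805 AM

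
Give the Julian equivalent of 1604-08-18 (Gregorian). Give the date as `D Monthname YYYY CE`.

For dates in this range the Gregorian date is 10 days ahead of the Julian.
18 August 1604 Gregorian − 10 days → 8 August 1604 Julian.

8 August 1604 CE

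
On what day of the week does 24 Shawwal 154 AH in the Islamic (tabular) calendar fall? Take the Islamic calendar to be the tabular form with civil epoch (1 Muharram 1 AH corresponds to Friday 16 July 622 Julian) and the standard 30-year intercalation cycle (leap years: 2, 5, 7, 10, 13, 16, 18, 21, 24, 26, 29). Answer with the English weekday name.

Wednesday

Equivalently 13 October 771 Gregorian, JDN 2002947.
JDN 2002947 mod 7 = 2, and JDN 0 was a Monday, so this is a Wednesday.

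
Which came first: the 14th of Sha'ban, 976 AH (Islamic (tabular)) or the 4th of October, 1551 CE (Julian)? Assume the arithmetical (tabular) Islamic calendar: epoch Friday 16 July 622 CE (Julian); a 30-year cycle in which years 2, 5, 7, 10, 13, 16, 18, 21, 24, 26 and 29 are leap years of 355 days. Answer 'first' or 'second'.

second

First date → JDN 2294167; second date → JDN 2287837.
JDN 2287837 < JDN 2294167, so the second date is earlier.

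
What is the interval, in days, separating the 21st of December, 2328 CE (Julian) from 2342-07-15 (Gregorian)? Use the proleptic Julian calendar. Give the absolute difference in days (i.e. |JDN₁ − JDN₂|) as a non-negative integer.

First date → JDN 2571715; second date → JDN 2576653.
The interval is |2571715 − 2576653| = 4938 days.

4938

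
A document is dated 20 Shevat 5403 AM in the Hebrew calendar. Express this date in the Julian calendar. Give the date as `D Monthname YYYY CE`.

30 January 1643 CE

Both dates share Julian Day Number 2321193; in the Julian calendar that is 30 January 1643 CE.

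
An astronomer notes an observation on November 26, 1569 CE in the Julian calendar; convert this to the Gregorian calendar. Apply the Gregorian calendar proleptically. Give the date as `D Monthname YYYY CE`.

For dates in this range the Gregorian date is 10 days ahead of the Julian.
26 November 1569 Julian + 10 days → 6 December 1569 Gregorian.

6 December 1569 CE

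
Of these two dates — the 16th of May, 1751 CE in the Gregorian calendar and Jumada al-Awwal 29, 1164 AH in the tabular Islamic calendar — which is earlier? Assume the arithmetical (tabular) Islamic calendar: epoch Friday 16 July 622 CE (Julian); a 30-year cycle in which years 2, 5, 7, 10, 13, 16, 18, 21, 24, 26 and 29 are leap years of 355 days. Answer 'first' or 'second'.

second

Converting both to JDN: 2360735 vs 2360714; the smaller is the second.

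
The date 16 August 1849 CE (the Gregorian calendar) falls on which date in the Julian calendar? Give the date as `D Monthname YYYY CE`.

At this point the Julian calendar is 12 days behind the Gregorian.
16 August 1849 Gregorian − 12 days → 4 August 1849 Julian.

4 August 1849 CE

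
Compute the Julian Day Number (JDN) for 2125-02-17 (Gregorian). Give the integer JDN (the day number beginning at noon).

2497248

JDN 2400001 is 17 November 1858 CE (Gregorian), MJD 0; the target day is +97247 days from there, so JDN = 2497248.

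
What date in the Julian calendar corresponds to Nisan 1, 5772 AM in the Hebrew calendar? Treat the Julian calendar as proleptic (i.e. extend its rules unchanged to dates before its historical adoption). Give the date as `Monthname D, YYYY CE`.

The source date corresponds to 24 March 2012 in the Gregorian calendar (JDN 2456011).
That day falls on 11 March 2012 CE in the Julian calendar.

March 11, 2012 CE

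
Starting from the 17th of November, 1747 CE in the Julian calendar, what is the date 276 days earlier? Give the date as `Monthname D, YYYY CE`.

JDN of the 17th of November, 1747 CE = 2359470.
2359470 − 276 = 2359194.
JDN 2359194 in the Julian calendar is February 14, 1747 CE.

February 14, 1747 CE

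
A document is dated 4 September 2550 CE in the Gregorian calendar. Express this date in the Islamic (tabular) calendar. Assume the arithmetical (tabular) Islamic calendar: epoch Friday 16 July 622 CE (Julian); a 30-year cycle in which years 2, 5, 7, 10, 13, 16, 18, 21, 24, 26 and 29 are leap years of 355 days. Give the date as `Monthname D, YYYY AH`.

Rabi' al-Thani 20, 1988 AH

Julian Day Number of the source date = 2652675.
Converting JDN 2652675 to the tabular Islamic calendar gives 20 Rabi' al-Thani 1988 AH.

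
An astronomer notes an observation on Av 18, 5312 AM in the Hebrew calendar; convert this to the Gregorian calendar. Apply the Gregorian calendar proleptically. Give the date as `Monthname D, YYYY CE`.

Both dates share Julian Day Number 2288146; in the Gregorian calendar that is 18 August 1552 CE.

August 18, 1552 CE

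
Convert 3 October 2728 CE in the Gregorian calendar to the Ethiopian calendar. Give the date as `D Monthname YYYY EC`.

Both dates share Julian Day Number 2717717; in the Ethiopian calendar that is 17 Meskerem 2721 EC.

17 Meskerem 2721 EC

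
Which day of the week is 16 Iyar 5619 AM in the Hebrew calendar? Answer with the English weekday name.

In the Gregorian calendar this is 20 May 1859 (JDN 2400185).
JDN 2400185 mod 7 = 4, and JDN 0 was a Monday, so this is a Friday.

Friday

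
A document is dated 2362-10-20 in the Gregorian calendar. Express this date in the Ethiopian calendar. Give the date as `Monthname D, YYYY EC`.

Tikimt 7, 2355 EC

Julian Day Number of the source date = 2584055.
Converting JDN 2584055 to the Ethiopian calendar gives 7 Tikimt 2355 EC.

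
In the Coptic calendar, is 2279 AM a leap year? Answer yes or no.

yes

2279 mod 4 = 3; in the Coptic calendar a year is leap when year mod 4 = 3, so it is a leap year.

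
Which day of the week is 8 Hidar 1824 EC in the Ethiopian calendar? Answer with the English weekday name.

Thursday

In the Gregorian calendar this is 17 November 1831 (JDN 2390139).
JDN 2390139 mod 7 = 3, and JDN 0 was a Monday, so this is a Thursday.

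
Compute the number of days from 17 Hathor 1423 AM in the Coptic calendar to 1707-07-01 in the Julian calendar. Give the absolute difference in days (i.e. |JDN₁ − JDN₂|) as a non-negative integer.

First date → JDN 2344491; second date → JDN 2344721.
The interval is |2344491 − 2344721| = 230 days.

230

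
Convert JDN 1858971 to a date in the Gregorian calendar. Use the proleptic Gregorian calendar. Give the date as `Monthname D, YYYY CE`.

August 3, 377 CE

Counting from JDN 2299161 = 15 Oct 1582 gives an offset of -440190 days.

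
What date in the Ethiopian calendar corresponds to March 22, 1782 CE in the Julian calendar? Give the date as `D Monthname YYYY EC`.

Julian Day Number of the source date = 2372014.
Converting JDN 2372014 to the Ethiopian calendar gives 26 Megabit 1774 EC.

26 Megabit 1774 EC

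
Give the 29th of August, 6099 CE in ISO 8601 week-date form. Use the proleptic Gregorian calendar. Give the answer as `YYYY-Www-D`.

6099-W35-6

The weekday is Saturday (ISO weekday 6).
That Saturday belongs to ISO week 35 of ISO year 6099.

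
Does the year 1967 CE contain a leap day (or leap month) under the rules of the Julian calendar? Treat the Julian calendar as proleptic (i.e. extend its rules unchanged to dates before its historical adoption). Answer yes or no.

no

1967 mod 4 = 3, so it is a common year in the Julian calendar.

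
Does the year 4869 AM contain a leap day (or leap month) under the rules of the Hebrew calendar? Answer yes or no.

no

Hebrew year 4869 is year 5 of its 19-year Metonic cycle; leap years are at positions 3, 6, 8, 11, 14, 17, 19, so it is a common year (12 months).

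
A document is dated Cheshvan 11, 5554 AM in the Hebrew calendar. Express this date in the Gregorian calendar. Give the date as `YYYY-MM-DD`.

1793-10-17

Both dates share Julian Day Number 2376230; in the Gregorian calendar that is 17 October 1793 CE.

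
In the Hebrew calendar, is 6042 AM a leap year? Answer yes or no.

yes

Hebrew year 6042 is year 19 of its 19-year Metonic cycle; leap years are at positions 3, 6, 8, 11, 14, 17, 19, so it is a leap year (13 months).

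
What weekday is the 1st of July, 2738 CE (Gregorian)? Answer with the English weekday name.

Friday

Since JDN mod 7 = 4 (0 = Monday), the day is Friday.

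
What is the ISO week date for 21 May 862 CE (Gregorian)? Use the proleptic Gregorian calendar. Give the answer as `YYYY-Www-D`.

0862-W20-7

The weekday is Sunday (ISO weekday 7).
That Sunday belongs to ISO week 20 of ISO year 862.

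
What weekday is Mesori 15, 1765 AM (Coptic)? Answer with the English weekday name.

Saturday

Equivalently 21 August 2049 Gregorian, JDN 2469675.
2469675 ≡ 5 (mod 7); counting from Monday = 0 gives Saturday.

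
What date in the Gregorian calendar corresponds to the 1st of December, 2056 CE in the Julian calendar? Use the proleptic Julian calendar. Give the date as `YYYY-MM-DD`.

2056-12-14

For dates in this range the Gregorian date is 13 days ahead of the Julian.
1 December 2056 Julian + 13 days → 14 December 2056 Gregorian.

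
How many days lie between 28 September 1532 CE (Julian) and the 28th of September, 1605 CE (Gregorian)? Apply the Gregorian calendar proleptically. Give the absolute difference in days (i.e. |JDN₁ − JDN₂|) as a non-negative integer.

26653

JDN of the first date = 2280892.
JDN of the second date = 2307545.
|2307545 − 2280892| = 26653.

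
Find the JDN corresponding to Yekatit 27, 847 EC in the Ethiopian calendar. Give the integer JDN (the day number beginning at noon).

2033398

In the proleptic Gregorian calendar the same day is 25 February 855.
JDN 2400001 is 17 November 1858 CE (Gregorian), MJD 0; the target day is −366603 days from there, so JDN = 2033398.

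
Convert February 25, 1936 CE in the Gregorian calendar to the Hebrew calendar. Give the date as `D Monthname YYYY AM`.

Julian Day Number of the source date = 2428224.
Converting JDN 2428224 to the Hebrew calendar gives 2 Adar 5696 AM.

2 Adar 5696 AM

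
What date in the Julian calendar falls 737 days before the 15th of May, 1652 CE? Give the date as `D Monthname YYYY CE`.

9 May 1650 CE

Counting 737 days back from JDN 2324586 reaches JDN 2323849, which is 9 May 1650 CE.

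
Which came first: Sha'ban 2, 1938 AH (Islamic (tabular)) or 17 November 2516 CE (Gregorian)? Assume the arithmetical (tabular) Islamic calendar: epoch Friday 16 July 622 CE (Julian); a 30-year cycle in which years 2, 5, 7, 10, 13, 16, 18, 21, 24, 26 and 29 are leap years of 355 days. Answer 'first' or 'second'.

Converting both to JDN: 2635056 vs 2640331; the smaller is the first.

first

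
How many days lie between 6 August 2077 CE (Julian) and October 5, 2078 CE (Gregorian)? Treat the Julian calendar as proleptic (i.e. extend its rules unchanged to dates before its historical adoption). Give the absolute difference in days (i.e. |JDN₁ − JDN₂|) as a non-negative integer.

First date → JDN 2479900; second date → JDN 2480312.
The interval is |2479900 − 2480312| = 412 days.

412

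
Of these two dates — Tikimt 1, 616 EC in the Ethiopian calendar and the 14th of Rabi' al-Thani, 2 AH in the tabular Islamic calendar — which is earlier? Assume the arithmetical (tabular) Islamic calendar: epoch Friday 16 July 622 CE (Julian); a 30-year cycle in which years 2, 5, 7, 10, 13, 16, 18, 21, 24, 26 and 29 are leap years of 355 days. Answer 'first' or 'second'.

Converting both to JDN: 1948880 vs 1948896; the smaller is the first.

first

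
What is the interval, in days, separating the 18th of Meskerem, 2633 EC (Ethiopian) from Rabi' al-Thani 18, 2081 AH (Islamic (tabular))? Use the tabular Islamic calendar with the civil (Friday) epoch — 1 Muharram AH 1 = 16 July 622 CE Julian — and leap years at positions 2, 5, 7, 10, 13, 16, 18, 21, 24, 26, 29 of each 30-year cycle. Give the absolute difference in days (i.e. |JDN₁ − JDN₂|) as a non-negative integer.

First date → JDN 2685576; second date → JDN 2685629.
The interval is |2685576 − 2685629| = 53 days.

53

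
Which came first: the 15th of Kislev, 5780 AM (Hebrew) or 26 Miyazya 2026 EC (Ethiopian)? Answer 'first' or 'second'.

first

Converting both to JDN: 2458831 vs 2464087; the smaller is the first.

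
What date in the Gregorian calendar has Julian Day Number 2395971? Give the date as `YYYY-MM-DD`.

JDN 2451545 is 1 Jan 2000; 2395971 is −55574 days from there.

1847-11-05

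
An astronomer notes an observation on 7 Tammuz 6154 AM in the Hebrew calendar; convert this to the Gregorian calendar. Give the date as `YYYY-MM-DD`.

2394-07-06

Both dates share Julian Day Number 2595637; in the Gregorian calendar that is 6 July 2394 CE.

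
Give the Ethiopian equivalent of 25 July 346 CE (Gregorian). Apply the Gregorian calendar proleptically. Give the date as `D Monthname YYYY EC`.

30 Hamle 338 EC

Julian Day Number of the source date = 1847639.
Converting JDN 1847639 to the Ethiopian calendar gives 30 Hamle 338 EC.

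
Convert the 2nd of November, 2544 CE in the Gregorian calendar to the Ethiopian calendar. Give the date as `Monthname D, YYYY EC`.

Both dates share Julian Day Number 2650543; in the Ethiopian calendar that is 19 Tikimt 2537 EC.

Tikimt 19, 2537 EC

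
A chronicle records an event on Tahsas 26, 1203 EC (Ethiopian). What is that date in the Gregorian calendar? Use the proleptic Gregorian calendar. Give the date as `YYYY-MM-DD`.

Julian Day Number of the source date = 2163366.
Converting JDN 2163366 to the Gregorian calendar gives 29 December 1210 CE.

1210-12-29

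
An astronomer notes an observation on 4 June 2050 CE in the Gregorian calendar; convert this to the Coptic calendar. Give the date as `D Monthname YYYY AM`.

Both dates share Julian Day Number 2469962; in the Coptic calendar that is 27 Pashons 1766 AM.

27 Pashons 1766 AM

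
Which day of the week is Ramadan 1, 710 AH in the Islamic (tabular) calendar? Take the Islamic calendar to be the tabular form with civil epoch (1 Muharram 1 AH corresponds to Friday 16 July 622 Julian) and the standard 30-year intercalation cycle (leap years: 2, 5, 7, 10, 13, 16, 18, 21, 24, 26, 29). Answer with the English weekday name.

Friday

In the proleptic Gregorian calendar this is 30 January 1311 (JDN 2199922).
2199922 ≡ 4 (mod 7); counting from Monday = 0 gives Friday.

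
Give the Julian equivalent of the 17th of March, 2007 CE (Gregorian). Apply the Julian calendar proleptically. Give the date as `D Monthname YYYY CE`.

4 March 2007 CE

At this point the Julian calendar is 13 days behind the Gregorian.
17 March 2007 Gregorian − 13 days → 4 March 2007 Julian.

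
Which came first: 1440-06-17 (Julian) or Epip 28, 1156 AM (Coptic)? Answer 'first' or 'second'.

Converting both to JDN: 2247186 vs 2247221; the smaller is the first.

first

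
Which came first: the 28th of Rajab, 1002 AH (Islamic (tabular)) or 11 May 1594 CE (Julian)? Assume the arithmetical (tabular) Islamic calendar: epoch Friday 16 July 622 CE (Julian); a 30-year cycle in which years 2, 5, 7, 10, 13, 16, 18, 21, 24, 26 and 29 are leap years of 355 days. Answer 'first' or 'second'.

First date → JDN 2303365; second date → JDN 2303397.
JDN 2303365 < JDN 2303397, so the first date is earlier.

first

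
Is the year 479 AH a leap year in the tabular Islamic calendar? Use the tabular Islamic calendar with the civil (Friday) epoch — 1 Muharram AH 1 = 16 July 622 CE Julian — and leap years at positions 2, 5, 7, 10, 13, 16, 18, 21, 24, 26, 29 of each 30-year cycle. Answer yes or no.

yes

Year 479 AH is year 29 of its 30-year cycle; leap positions are 2, 5, 7, 10, 13, 16, 18, 21, 24, 26, 29, so it is a leap year (355 days).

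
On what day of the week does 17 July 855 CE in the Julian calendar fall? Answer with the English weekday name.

Wednesday

In the proleptic Gregorian calendar this is 21 July 855 (JDN 2033544).
Since JDN mod 7 = 2 (0 = Monday), the day is Wednesday.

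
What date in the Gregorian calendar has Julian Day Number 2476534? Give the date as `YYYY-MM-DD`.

JDN 2451545 is 1 Jan 2000; 2476534 is +24989 days from there.

2068-06-01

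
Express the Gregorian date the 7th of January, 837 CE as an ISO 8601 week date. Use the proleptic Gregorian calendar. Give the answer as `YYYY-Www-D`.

The weekday is Wednesday (ISO weekday 3).
That Wednesday belongs to ISO week 2 of ISO year 837.

0837-W02-3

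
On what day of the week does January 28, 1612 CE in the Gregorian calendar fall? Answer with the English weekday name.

JDN 2309858 mod 7 = 5, and JDN 0 was a Monday, so this is a Saturday.

Saturday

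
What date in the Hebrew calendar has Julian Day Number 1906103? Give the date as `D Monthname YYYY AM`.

The proleptic Gregorian equivalent of JDN 1906103 is 19 August 506.
In the Hebrew calendar that day is 12 Elul 4266 AM.

12 Elul 4266 AM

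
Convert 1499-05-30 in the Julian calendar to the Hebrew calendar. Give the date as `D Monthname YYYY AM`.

Julian Day Number of the source date = 2268717.
Converting JDN 2268717 to the Hebrew calendar gives 21 Sivan 5259 AM.

21 Sivan 5259 AM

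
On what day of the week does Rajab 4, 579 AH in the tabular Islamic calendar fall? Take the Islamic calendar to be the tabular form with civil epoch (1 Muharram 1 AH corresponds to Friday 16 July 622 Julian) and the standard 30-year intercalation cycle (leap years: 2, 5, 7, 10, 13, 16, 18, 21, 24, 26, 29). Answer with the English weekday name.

This is JDN 2153444 (30 October 1183 Gregorian).
2153444 ≡ 6 (mod 7); counting from Monday = 0 gives Sunday.

Sunday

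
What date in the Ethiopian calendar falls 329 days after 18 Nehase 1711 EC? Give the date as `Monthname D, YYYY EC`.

JDN of 18 Nehase 1711 EC = 2349145.
2349145 + 329 = 2349474.
JDN 2349474 in the Ethiopian calendar is Hamle 11, 1712 EC.

Hamle 11, 1712 EC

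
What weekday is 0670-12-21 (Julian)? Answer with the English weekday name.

In the proleptic Gregorian calendar this is 24 December 670 (JDN 1966130).
1966130 ≡ 5 (mod 7); counting from Monday = 0 gives Saturday.

Saturday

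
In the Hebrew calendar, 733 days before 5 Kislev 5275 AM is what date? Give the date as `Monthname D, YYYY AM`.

Kislev 11, 5273 AM

The starting date is JDN 2274373; 2274373 − 733 = 2273640.
JDN 2273640 corresponds to Kislev 11, 5273 AM.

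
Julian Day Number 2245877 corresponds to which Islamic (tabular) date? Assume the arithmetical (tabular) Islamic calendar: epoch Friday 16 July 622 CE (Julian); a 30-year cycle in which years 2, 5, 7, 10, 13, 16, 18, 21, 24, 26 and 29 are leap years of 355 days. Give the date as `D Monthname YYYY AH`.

The proleptic Gregorian equivalent of JDN 2245877 is 25 November 1436.
In the tabular Islamic calendar that day is 6 Jumada al-Awwal 840 AH.

6 Jumada al-Awwal 840 AH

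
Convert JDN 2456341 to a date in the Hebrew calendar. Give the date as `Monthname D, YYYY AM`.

Adar 7, 5773 AM

JDN 2456341 is 17 February 2013 in the Gregorian calendar.
In the Hebrew calendar that day is Adar 7, 5773 AM.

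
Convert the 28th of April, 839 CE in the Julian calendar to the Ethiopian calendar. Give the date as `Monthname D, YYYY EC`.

Julian Day Number of the source date = 2027620.
Converting JDN 2027620 to the Ethiopian calendar gives 3 Ginbot 831 EC.

Ginbot 3, 831 EC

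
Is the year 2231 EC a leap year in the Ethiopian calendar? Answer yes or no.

2231 mod 4 = 3; in the Ethiopian calendar a year is leap when year mod 4 = 3, so it is a leap year.

yes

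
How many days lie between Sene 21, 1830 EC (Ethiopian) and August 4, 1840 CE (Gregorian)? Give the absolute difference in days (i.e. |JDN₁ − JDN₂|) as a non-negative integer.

769

JDN of the first date = 2392553.
JDN of the second date = 2393322.
|2393322 − 2392553| = 769.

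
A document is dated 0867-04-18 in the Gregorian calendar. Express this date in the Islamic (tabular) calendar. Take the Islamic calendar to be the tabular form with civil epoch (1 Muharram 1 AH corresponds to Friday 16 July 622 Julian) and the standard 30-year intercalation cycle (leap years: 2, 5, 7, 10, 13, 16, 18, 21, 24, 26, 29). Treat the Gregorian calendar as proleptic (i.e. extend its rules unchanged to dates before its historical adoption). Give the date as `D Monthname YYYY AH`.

5 Rabi' al-Thani 253 AH

Both dates share Julian Day Number 2037833; in the tabular Islamic calendar that is 5 Rabi' al-Thani 253 AH.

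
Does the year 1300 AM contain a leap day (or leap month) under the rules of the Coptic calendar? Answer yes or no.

1300 mod 4 = 0; in the Coptic calendar a year is leap when year mod 4 = 3, so it is a common year.

no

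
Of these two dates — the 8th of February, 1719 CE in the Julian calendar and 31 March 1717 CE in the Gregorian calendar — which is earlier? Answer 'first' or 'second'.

second

Converting both to JDN: 2348961 vs 2348271; the smaller is the second.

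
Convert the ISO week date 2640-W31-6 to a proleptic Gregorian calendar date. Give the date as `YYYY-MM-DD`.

ISO week 1 of 2640 is the week containing the first Thursday of 2640.
Week 31, day 6 (Saturday) lands on 2640-08-01.

2640-08-01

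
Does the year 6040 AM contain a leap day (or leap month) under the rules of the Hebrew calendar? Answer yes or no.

Hebrew year 6040 is year 17 of its 19-year Metonic cycle; leap years are at positions 3, 6, 8, 11, 14, 17, 19, so it is a leap year (13 months).

yes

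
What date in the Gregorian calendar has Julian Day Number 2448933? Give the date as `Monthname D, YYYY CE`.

November 6, 1992 CE

Counting from JDN 2299161 = 15 Oct 1582 gives an offset of 149772 days.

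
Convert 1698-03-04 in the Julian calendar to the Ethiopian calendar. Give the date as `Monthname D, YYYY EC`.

Both dates share Julian Day Number 2341315; in the Ethiopian calendar that is 8 Megabit 1690 EC.

Megabit 8, 1690 EC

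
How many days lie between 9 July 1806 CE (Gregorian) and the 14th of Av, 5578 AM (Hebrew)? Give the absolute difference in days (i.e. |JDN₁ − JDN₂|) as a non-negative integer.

4421

First date → JDN 2380877; second date → JDN 2385298.
The interval is |2380877 − 2385298| = 4421 days.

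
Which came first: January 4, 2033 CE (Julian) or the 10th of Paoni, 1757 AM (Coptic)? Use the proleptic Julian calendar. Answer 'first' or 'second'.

first

Converting both to JDN: 2463615 vs 2466688; the smaller is the first.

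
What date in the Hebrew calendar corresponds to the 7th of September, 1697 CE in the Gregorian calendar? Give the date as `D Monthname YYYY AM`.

21 Elul 5457 AM

Both dates share Julian Day Number 2341127; in the Hebrew calendar that is 21 Elul 5457 AM.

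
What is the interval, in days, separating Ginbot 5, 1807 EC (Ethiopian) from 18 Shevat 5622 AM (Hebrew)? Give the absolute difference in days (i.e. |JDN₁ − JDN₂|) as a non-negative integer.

17054

First date → JDN 2384106; second date → JDN 2401160.
The interval is |2384106 − 2401160| = 17054 days.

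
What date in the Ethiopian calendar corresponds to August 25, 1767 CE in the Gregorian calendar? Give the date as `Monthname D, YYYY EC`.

Nehase 21, 1759 EC

Both dates share Julian Day Number 2366680; in the Ethiopian calendar that is 21 Nehase 1759 EC.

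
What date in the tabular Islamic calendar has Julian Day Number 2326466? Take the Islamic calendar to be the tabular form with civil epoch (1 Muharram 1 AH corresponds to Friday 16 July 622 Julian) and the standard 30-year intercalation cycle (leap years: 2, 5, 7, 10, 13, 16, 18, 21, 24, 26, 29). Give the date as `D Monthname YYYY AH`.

JDN 2326466 is 18 July 1657 in the Gregorian calendar.
In the tabular Islamic calendar that day is 6 Shawwal 1067 AH.

6 Shawwal 1067 AH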